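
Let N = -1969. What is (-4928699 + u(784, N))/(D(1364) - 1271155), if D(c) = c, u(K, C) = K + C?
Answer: 4929884/1269791 ≈ 3.8824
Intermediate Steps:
u(K, C) = C + K
(-4928699 + u(784, N))/(D(1364) - 1271155) = (-4928699 + (-1969 + 784))/(1364 - 1271155) = (-4928699 - 1185)/(-1269791) = -4929884*(-1/1269791) = 4929884/1269791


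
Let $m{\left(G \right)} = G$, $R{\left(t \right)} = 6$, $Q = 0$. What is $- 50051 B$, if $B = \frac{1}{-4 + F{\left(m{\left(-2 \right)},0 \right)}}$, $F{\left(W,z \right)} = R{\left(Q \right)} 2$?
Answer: $- \frac{50051}{8} \approx -6256.4$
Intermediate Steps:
$F{\left(W,z \right)} = 12$ ($F{\left(W,z \right)} = 6 \cdot 2 = 12$)
$B = \frac{1}{8}$ ($B = \frac{1}{-4 + 12} = \frac{1}{8} \approx 0.125$)
$- 50051 B = \left(-50051\right) \frac{1}{8} = - \frac{50051}{8}$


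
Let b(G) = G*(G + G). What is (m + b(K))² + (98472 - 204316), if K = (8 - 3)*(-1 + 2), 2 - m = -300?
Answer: 18060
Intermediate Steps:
m = 302 (m = 2 - 1*(-300) = 2 + 300 = 302)
K = 5 (K = 5*1 = 5)
b(G) = 2*G² (b(G) = G*(2*G) = 2*G²)
(m + b(K))² + (98472 - 204316) = (302 + 2*5²)² + (98472 - 204316) = (302 + 2*25)² - 105844 = (302 + 50)² - 105844 = 352² - 105844 = 123904 - 105844 = 18060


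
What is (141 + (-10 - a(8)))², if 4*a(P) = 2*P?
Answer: 16129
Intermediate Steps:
a(P) = P/2 (a(P) = (2*P)/4 = P/2)
(141 + (-10 - a(8)))² = (141 + (-10 - 8/2))² = (141 + (-10 - 1*4))² = (141 + (-10 - 4))² = (141 - 14)² = 127² = 16129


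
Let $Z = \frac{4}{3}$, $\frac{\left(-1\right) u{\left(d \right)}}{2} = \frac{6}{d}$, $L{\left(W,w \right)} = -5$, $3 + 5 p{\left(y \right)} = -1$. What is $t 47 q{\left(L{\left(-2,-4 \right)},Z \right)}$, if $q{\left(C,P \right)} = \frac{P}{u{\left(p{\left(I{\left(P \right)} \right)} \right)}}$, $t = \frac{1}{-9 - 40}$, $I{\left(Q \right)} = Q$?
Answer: $- \frac{188}{2205} \approx -0.085261$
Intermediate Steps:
$p{\left(y \right)} = - \frac{4}{5}$ ($p{\left(y \right)} = - \frac{3}{5} + \frac{1}{5} \left(-1\right) = - \frac{3}{5} - \frac{1}{5} = - \frac{4}{5}$)
$u{\left(d \right)} = - \frac{12}{d}$ ($u{\left(d \right)} = - 2 \frac{6}{d} = - \frac{12}{d}$)
$Z = \frac{4}{3}$ ($Z = 4 \cdot \frac{1}{3} = \frac{4}{3} \approx 1.3333$)
$t = - \frac{1}{49}$ ($t = \frac{1}{-49} = - \frac{1}{49} \approx -0.020408$)
$q{\left(C,P \right)} = \frac{P}{15}$ ($q{\left(C,P \right)} = \frac{P}{\left(-12\right) \frac{1}{- \frac{4}{5}}} = \frac{P}{\left(-12\right) \left(- \frac{5}{4}\right)} = \frac{P}{15}$)
$t 47 q{\left(L{\left(-2,-4 \right)},Z \right)} = \left(- \frac{1}{49}\right) 47 \cdot \frac{1}{15} \cdot \frac{4}{3} = \left(- \frac{47}{49}\right) \frac{4}{45} = - \frac{188}{2205}$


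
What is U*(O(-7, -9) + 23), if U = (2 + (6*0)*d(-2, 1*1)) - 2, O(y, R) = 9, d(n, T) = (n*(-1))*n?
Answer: 0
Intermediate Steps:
d(n, T) = -n² (d(n, T) = (-n)*n = -n²)
U = 0 (U = (2 + (6*0)*(-1*(-2)²)) - 2 = (2 + 0*(-1*4)) - 2 = (2 + 0*(-4)) - 2 = (2 + 0) - 2 = 2 - 2 = 0)
U*(O(-7, -9) + 23) = 0*(9 + 23) = 0*32 = 0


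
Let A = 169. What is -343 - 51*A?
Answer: -8962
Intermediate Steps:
-343 - 51*A = -343 - 51*169 = -343 - 8619 = -8962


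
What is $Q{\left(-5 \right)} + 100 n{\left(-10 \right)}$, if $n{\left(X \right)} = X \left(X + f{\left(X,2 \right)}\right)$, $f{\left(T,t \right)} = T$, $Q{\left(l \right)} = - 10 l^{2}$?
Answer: $19750$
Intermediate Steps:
$n{\left(X \right)} = 2 X^{2}$ ($n{\left(X \right)} = X \left(X + X\right) = X 2 X = 2 X^{2}$)
$Q{\left(-5 \right)} + 100 n{\left(-10 \right)} = - 10 \left(-5\right)^{2} + 100 \cdot 2 \left(-10\right)^{2} = \left(-10\right) 25 + 100 \cdot 2 \cdot 100 = -250 + 100 \cdot 200 = -250 + 20000 = 19750$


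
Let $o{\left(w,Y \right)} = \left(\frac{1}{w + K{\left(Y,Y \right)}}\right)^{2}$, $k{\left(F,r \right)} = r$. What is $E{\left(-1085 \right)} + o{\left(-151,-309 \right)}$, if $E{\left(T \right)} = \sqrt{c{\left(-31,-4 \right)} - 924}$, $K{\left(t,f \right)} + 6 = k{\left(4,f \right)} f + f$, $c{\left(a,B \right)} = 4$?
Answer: $\frac{1}{9027850225} + 2 i \sqrt{230} \approx 1.1077 \cdot 10^{-10} + 30.332 i$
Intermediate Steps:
$K{\left(t,f \right)} = -6 + f + f^{2}$ ($K{\left(t,f \right)} = -6 + \left(f f + f\right) = -6 + \left(f^{2} + f\right) = -6 + \left(f + f^{2}\right) = -6 + f + f^{2}$)
$E{\left(T \right)} = 2 i \sqrt{230}$ ($E{\left(T \right)} = \sqrt{4 - 924} = \sqrt{-920} = 2 i \sqrt{230}$)
$o{\left(w,Y \right)} = \frac{1}{\left(-6 + Y + w + Y^{2}\right)^{2}}$ ($o{\left(w,Y \right)} = \left(\frac{1}{w + \left(-6 + Y + Y^{2}\right)}\right)^{2} = \left(\frac{1}{-6 + Y + w + Y^{2}}\right)^{2} = \frac{1}{\left(-6 + Y + w + Y^{2}\right)^{2}}$)
$E{\left(-1085 \right)} + o{\left(-151,-309 \right)} = 2 i \sqrt{230} + \frac{1}{\left(-6 - 309 - 151 + \left(-309\right)^{2}\right)^{2}} = 2 i \sqrt{230} + \frac{1}{\left(-6 - 309 - 151 + 95481\right)^{2}} = 2 i \sqrt{230} + \frac{1}{9027850225} = \frac{1}{9027850225} + 2 i \sqrt{230}$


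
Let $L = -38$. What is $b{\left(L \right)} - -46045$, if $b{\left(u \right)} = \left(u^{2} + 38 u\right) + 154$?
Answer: $46199$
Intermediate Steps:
$b{\left(u \right)} = 154 + u^{2} + 38 u$
$b{\left(L \right)} - -46045 = \left(154 + \left(-38\right)^{2} + 38 \left(-38\right)\right) - -46045 = \left(154 + 1444 - 1444\right) + 46045 = 154 + 46045 = 46199$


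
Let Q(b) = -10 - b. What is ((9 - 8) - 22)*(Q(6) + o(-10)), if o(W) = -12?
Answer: 588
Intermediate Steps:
((9 - 8) - 22)*(Q(6) + o(-10)) = ((9 - 8) - 22)*((-10 - 1*6) - 12) = (1 - 22)*((-10 - 6) - 12) = -21*(-16 - 12) = -21*(-28) = 588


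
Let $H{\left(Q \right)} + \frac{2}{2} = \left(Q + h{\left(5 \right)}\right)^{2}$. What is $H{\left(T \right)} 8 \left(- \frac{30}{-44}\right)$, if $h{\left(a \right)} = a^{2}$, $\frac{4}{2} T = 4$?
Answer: $\frac{43680}{11} \approx 3970.9$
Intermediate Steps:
$T = 2$ ($T = \frac{1}{2} \cdot 4 = 2$)
$H{\left(Q \right)} = -1 + \left(25 + Q\right)^{2}$ ($H{\left(Q \right)} = -1 + \left(Q + 5^{2}\right)^{2} = -1 + \left(Q + 25\right)^{2} = -1 + \left(25 + Q\right)^{2}$)
$H{\left(T \right)} 8 \left(- \frac{30}{-44}\right) = \left(-1 + \left(25 + 2\right)^{2}\right) 8 \left(- \frac{30}{-44}\right) = \left(-1 + 27^{2}\right) 8 \left(\left(-30\right) \left(- \frac{1}{44}\right)\right) = \left(-1 + 729\right) 8 \cdot \frac{15}{22} = 728 \cdot 8 \cdot \frac{15}{22} = 5824 \cdot \frac{15}{22} = \frac{43680}{11}$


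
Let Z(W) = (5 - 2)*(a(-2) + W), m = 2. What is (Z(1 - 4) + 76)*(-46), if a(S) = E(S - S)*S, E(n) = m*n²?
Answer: -3082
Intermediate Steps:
E(n) = 2*n²
a(S) = 0 (a(S) = (2*(S - S)²)*S = (2*0²)*S = (2*0)*S = 0*S = 0)
Z(W) = 3*W (Z(W) = (5 - 2)*(0 + W) = 3*W)
(Z(1 - 4) + 76)*(-46) = (3*(1 - 4) + 76)*(-46) = (3*(-3) + 76)*(-46) = (-9 + 76)*(-46) = 67*(-46) = -3082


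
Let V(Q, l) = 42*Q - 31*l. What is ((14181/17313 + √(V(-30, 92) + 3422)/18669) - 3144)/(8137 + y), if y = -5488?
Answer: -625493/527151 + I*√690/49454181 ≈ -1.1866 + 5.3115e-7*I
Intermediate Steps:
V(Q, l) = -31*l + 42*Q
((14181/17313 + √(V(-30, 92) + 3422)/18669) - 3144)/(8137 + y) = ((14181/17313 + √((-31*92 + 42*(-30)) + 3422)/18669) - 3144)/(8137 - 5488) = ((14181*(1/17313) + √((-2852 - 1260) + 3422)*(1/18669)) - 3144)/2649 = ((163/199 + √(-4112 + 3422)*(1/18669)) - 3144)*(1/2649) = ((163/199 + √(-690)*(1/18669)) - 3144)*(1/2649) = ((163/199 + (I*√690)*(1/18669)) - 3144)*(1/2649) = ((163/199 + I*√690/18669) - 3144)*(1/2649) = (-625493/199 + I*√690/18669)*(1/2649) = -625493/527151 + I*√690/49454181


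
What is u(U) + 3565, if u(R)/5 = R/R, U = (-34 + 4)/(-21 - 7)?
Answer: 3570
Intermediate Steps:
U = 15/14 (U = -30/(-28) = -30*(-1/28) = 15/14 ≈ 1.0714)
u(R) = 5 (u(R) = 5*(R/R) = 5*1 = 5)
u(U) + 3565 = 5 + 3565 = 3570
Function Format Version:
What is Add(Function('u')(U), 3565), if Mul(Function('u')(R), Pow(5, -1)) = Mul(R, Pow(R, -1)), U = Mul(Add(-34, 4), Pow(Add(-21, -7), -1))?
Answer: 3570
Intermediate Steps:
U = Rational(15, 14) (U = Mul(-30, Pow(-28, -1)) = Mul(-30, Rational(-1, 28)) = Rational(15, 14) ≈ 1.0714)
Function('u')(R) = 5 (Function('u')(R) = Mul(5, Mul(R, Pow(R, -1))) = Mul(5, 1) = 5)
Add(Function('u')(U), 3565) = Add(5, 3565) = 3570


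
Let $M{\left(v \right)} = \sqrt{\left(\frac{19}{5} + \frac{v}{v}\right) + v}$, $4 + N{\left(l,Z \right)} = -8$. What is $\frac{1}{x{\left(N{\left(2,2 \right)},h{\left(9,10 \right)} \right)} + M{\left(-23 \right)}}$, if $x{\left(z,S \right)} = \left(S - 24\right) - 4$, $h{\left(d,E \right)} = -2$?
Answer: $- \frac{150}{4591} - \frac{i \sqrt{455}}{4591} \approx -0.032673 - 0.0046462 i$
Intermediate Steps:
$N{\left(l,Z \right)} = -12$ ($N{\left(l,Z \right)} = -4 - 8 = -12$)
$M{\left(v \right)} = \sqrt{\frac{24}{5} + v}$ ($M{\left(v \right)} = \sqrt{\left(19 \cdot \frac{1}{5} + 1\right) + v} = \sqrt{\left(\frac{19}{5} + 1\right) + v} = \sqrt{\frac{24}{5} + v}$)
$x{\left(z,S \right)} = -28 + S$ ($x{\left(z,S \right)} = \left(-24 + S\right) - 4 = -28 + S$)
$\frac{1}{x{\left(N{\left(2,2 \right)},h{\left(9,10 \right)} \right)} + M{\left(-23 \right)}} = \frac{1}{\left(-28 - 2\right) + \frac{\sqrt{120 + 25 \left(-23\right)}}{5}} = \frac{1}{-30 + \frac{\sqrt{120 - 575}}{5}} = \frac{1}{-30 + \frac{\sqrt{-455}}{5}} = \frac{1}{-30 + \frac{i \sqrt{455}}{5}}$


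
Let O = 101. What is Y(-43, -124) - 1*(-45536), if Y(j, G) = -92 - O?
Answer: 45343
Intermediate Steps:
Y(j, G) = -193 (Y(j, G) = -92 - 1*101 = -92 - 101 = -193)
Y(-43, -124) - 1*(-45536) = -193 - 1*(-45536) = -193 + 45536 = 45343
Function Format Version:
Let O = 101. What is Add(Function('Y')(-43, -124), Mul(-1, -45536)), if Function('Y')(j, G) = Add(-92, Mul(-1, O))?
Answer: 45343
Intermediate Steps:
Function('Y')(j, G) = -193 (Function('Y')(j, G) = Add(-92, Mul(-1, 101)) = Add(-92, -101) = -193)
Add(Function('Y')(-43, -124), Mul(-1, -45536)) = Add(-193, Mul(-1, -45536)) = Add(-193, 45536) = 45343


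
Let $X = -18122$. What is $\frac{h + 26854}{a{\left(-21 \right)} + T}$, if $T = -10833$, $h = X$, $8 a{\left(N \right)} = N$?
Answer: $- \frac{69856}{86685} \approx -0.80586$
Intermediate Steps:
$a{\left(N \right)} = \frac{N}{8}$
$h = -18122$
$\frac{h + 26854}{a{\left(-21 \right)} + T} = \frac{-18122 + 26854}{\frac{1}{8} \left(-21\right) - 10833} = \frac{8732}{- \frac{21}{8} - 10833} = \frac{8732}{- \frac{86685}{8}} = 8732 \left(- \frac{8}{86685}\right) = - \frac{69856}{86685}$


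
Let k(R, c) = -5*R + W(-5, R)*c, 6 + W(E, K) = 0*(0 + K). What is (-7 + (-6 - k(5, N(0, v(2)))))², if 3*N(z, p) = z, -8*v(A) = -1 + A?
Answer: 144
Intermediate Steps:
W(E, K) = -6 (W(E, K) = -6 + 0*(0 + K) = -6 + 0*K = -6 + 0 = -6)
v(A) = ⅛ - A/8 (v(A) = -(-1 + A)/8 = ⅛ - A/8)
N(z, p) = z/3
k(R, c) = -6*c - 5*R (k(R, c) = -5*R - 6*c = -6*c - 5*R)
(-7 + (-6 - k(5, N(0, v(2)))))² = (-7 + (-6 - (-2*0 - 5*5)))² = (-7 + (-6 - (-6*0 - 25)))² = (-7 + (-6 - (0 - 25)))² = (-7 + (-6 - 1*(-25)))² = (-7 + (-6 + 25))² = (-7 + 19)² = 12² = 144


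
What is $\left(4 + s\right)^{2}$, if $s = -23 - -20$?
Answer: $1$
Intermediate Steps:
$s = -3$ ($s = -23 + 20 = -3$)
$\left(4 + s\right)^{2} = \left(4 - 3\right)^{2} = 1^{2} = 1$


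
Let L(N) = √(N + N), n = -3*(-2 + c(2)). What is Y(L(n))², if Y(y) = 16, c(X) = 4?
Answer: 256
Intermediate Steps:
n = -6 (n = -3*(-2 + 4) = -3*2 = -6)
L(N) = √2*√N (L(N) = √(2*N) = √2*√N)
Y(L(n))² = 16² = 256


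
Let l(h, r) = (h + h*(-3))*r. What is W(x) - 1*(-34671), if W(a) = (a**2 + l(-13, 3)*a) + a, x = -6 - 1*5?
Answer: 33923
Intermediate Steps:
x = -11 (x = -6 - 5 = -11)
l(h, r) = -2*h*r (l(h, r) = (h - 3*h)*r = (-2*h)*r = -2*h*r)
W(a) = a**2 + 79*a (W(a) = (a**2 + (-2*(-13)*3)*a) + a = (a**2 + 78*a) + a = a**2 + 79*a)
W(x) - 1*(-34671) = -11*(79 - 11) - 1*(-34671) = -11*68 + 34671 = -748 + 34671 = 33923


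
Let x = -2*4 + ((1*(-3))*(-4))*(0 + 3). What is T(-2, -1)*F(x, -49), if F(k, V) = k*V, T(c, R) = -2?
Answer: 2744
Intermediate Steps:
x = 28 (x = -8 - 3*(-4)*3 = -8 + 12*3 = -8 + 36 = 28)
F(k, V) = V*k
T(-2, -1)*F(x, -49) = -(-98)*28 = -2*(-1372) = 2744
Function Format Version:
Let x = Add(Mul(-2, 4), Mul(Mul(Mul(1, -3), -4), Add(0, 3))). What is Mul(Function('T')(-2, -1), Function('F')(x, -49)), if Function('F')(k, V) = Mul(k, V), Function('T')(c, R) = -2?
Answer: 2744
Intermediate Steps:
x = 28 (x = Add(-8, Mul(Mul(-3, -4), 3)) = Add(-8, Mul(12, 3)) = Add(-8, 36) = 28)
Function('F')(k, V) = Mul(V, k)
Mul(Function('T')(-2, -1), Function('F')(x, -49)) = Mul(-2, Mul(-49, 28)) = Mul(-2, -1372) = 2744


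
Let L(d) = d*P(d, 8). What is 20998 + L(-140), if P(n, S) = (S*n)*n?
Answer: -21931002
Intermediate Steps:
P(n, S) = S*n**2
L(d) = 8*d**3 (L(d) = d*(8*d**2) = 8*d**3)
20998 + L(-140) = 20998 + 8*(-140)**3 = 20998 + 8*(-2744000) = 20998 - 21952000 = -21931002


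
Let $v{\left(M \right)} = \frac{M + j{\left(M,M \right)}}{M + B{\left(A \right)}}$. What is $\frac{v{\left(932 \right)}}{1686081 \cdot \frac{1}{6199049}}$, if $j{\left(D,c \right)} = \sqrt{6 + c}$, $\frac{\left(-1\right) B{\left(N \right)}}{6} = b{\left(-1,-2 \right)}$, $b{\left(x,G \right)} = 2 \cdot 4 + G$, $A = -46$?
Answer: $\frac{1444378417}{377682144} + \frac{6199049 \sqrt{938}}{1510728576} \approx 3.95$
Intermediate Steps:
$b{\left(x,G \right)} = 8 + G$
$B{\left(N \right)} = -36$ ($B{\left(N \right)} = - 6 \left(8 - 2\right) = \left(-6\right) 6 = -36$)
$v{\left(M \right)} = \frac{M + \sqrt{6 + M}}{-36 + M}$ ($v{\left(M \right)} = \frac{M + \sqrt{6 + M}}{M - 36} = \frac{M + \sqrt{6 + M}}{-36 + M}$)
$\frac{v{\left(932 \right)}}{1686081 \cdot \frac{1}{6199049}} = \frac{\frac{1}{-36 + 932} \left(932 + \sqrt{6 + 932}\right)}{1686081 \cdot \frac{1}{6199049}} = \frac{\frac{1}{896} \left(932 + \sqrt{938}\right)}{1686081 \cdot \frac{1}{6199049}} = \frac{\frac{1}{896} \left(932 + \sqrt{938}\right)}{\frac{1686081}{6199049}} = \left(\frac{233}{224} + \frac{\sqrt{938}}{896}\right) \frac{6199049}{1686081} = \frac{1444378417}{377682144} + \frac{6199049 \sqrt{938}}{1510728576}$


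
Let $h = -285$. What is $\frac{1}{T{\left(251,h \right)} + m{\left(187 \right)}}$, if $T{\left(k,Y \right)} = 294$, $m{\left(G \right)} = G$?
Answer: $\frac{1}{481} \approx 0.002079$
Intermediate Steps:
$\frac{1}{T{\left(251,h \right)} + m{\left(187 \right)}} = \frac{1}{294 + 187} = \frac{1}{481}$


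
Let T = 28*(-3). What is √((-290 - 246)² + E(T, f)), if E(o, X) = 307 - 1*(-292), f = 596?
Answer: √287895 ≈ 536.56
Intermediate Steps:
T = -84
E(o, X) = 599 (E(o, X) = 307 + 292 = 599)
√((-290 - 246)² + E(T, f)) = √((-290 - 246)² + 599) = √((-536)² + 599) = √(287296 + 599) = √287895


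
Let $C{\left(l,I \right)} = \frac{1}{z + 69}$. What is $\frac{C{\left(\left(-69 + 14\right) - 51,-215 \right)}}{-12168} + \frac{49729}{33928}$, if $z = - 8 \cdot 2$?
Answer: $\frac{1002199909}{683759466} \approx 1.4657$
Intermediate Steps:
$z = -16$ ($z = \left(-1\right) 16 = -16$)
$C{\left(l,I \right)} = \frac{1}{53}$ ($C{\left(l,I \right)} = \frac{1}{-16 + 69} = \frac{1}{53}$)
$\frac{C{\left(\left(-69 + 14\right) - 51,-215 \right)}}{-12168} + \frac{49729}{33928} = \frac{1}{53 \left(-12168\right)} + \frac{49729}{33928} = \frac{1}{53} \left(- \frac{1}{12168}\right) + 49729 \cdot \frac{1}{33928} = - \frac{1}{644904} + \frac{49729}{33928} = \frac{1002199909}{683759466}$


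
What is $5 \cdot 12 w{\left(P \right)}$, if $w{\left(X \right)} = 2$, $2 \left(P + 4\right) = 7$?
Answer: $120$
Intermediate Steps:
$P = - \frac{1}{2}$ ($P = -4 + \frac{1}{2} \cdot 7 = -4 + \frac{7}{2} = - \frac{1}{2} \approx -0.5$)
$5 \cdot 12 w{\left(P \right)} = 5 \cdot 12 \cdot 2 = 60 \cdot 2 = 120$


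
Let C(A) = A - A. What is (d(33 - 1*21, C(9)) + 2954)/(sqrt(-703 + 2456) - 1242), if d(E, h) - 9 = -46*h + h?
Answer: -3680046/1540811 - 2963*sqrt(1753)/1540811 ≈ -2.4689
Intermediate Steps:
C(A) = 0
d(E, h) = 9 - 45*h (d(E, h) = 9 + (-46*h + h) = 9 - 45*h)
(d(33 - 1*21, C(9)) + 2954)/(sqrt(-703 + 2456) - 1242) = ((9 - 45*0) + 2954)/(sqrt(-703 + 2456) - 1242) = ((9 + 0) + 2954)/(sqrt(1753) - 1242) = (9 + 2954)/(-1242 + sqrt(1753)) = 2963/(-1242 + sqrt(1753))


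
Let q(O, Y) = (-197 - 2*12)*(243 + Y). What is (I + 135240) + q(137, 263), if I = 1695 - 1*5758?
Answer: 19351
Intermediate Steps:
q(O, Y) = -53703 - 221*Y (q(O, Y) = (-197 - 24)*(243 + Y) = -221*(243 + Y) = -53703 - 221*Y)
I = -4063 (I = 1695 - 5758 = -4063)
(I + 135240) + q(137, 263) = (-4063 + 135240) + (-53703 - 221*263) = 131177 + (-53703 - 58123) = 131177 - 111826 = 19351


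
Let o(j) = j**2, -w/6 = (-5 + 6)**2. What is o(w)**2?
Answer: 1296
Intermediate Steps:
w = -6 (w = -6*(-5 + 6)**2 = -6*1**2 = -6*1 = -6)
o(w)**2 = ((-6)**2)**2 = 36**2 = 1296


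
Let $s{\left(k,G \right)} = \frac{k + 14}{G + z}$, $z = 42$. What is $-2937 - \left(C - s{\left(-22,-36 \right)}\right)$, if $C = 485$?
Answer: $- \frac{10270}{3} \approx -3423.3$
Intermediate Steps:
$s{\left(k,G \right)} = \frac{14 + k}{42 + G}$ ($s{\left(k,G \right)} = \frac{k + 14}{G + 42} = \frac{14 + k}{42 + G}$)
$-2937 - \left(C - s{\left(-22,-36 \right)}\right) = -2937 - \left(485 - \frac{14 - 22}{42 - 36}\right) = -2937 - \left(485 - \frac{1}{6} \left(-8\right)\right) = -2937 - \left(485 - - \frac{4}{3}\right) = -2937 - \left(485 + \frac{4}{3}\right) = -2937 - \frac{1459}{3} = - \frac{10270}{3}$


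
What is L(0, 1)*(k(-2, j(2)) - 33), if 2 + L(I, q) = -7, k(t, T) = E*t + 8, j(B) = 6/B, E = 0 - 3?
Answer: 171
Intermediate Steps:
E = -3
k(t, T) = 8 - 3*t (k(t, T) = -3*t + 8 = 8 - 3*t)
L(I, q) = -9 (L(I, q) = -2 - 7 = -9)
L(0, 1)*(k(-2, j(2)) - 33) = -9*((8 - 3*(-2)) - 33) = -9*((8 + 6) - 33) = -9*(14 - 33) = -9*(-19) = 171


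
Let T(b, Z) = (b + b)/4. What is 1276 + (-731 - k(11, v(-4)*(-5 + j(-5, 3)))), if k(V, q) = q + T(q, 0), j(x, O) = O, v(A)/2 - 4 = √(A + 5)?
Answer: 575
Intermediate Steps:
v(A) = 8 + 2*√(5 + A) (v(A) = 8 + 2*√(A + 5) = 8 + 2*√(5 + A))
T(b, Z) = b/2 (T(b, Z) = (2*b)*(¼) = b/2)
k(V, q) = 3*q/2 (k(V, q) = q + q/2 = 3*q/2)
1276 + (-731 - k(11, v(-4)*(-5 + j(-5, 3)))) = 1276 + (-731 - 3*(8 + 2*√(5 - 4))*(-5 + 3)/2) = 1276 + (-731 - 3*(8 + 2*√1)*(-2)/2) = 1276 + (-731 - 3*(8 + 2*1)*(-2)/2) = 1276 + (-731 - 3*(8 + 2)*(-2)/2) = 1276 + (-731 - 3*10*(-2)/2) = 1276 + (-731 - 3*(-20)/2) = 1276 + (-731 - 1*(-30)) = 1276 + (-731 + 30) = 1276 - 701 = 575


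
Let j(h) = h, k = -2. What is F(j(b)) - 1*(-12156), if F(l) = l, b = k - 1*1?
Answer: 12153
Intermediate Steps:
b = -3 (b = -2 - 1*1 = -2 - 1 = -3)
F(j(b)) - 1*(-12156) = -3 - 1*(-12156) = -3 + 12156 = 12153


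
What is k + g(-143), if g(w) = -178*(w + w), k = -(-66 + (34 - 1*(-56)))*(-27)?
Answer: 51556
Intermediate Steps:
k = 648 (k = -(-66 + (34 + 56))*(-27) = -(-66 + 90)*(-27) = -24*(-27) = -1*(-648) = 648)
g(w) = -356*w
k + g(-143) = 648 - 356*(-143) = 648 + 50908 = 51556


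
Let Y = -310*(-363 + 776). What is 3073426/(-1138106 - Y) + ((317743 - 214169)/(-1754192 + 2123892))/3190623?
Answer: -75527733656340187/24822056331324075 ≈ -3.0428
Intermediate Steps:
Y = -128030 (Y = -310*413 = -128030)
3073426/(-1138106 - Y) + ((317743 - 214169)/(-1754192 + 2123892))/3190623 = 3073426/(-1138106 - 1*(-128030)) + ((317743 - 214169)/(-1754192 + 2123892))/3190623 = 3073426/(-1138106 + 128030) + (103574/369700)*(1/3190623) = 3073426/(-1010076) + (103574*(1/369700))*(1/3190623) = 3073426*(-1/1010076) + (51787/184850)*(1/3190623) = -1536713/505038 + 51787/589786661550 = -75527733656340187/24822056331324075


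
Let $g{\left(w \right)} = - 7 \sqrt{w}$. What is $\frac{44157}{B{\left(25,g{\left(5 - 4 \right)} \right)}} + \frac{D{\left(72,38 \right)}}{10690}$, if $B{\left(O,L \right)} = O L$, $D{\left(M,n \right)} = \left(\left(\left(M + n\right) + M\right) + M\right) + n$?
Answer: $- \frac{47198723}{187075} \approx -252.3$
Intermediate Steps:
$D{\left(M,n \right)} = 2 n + 3 M$ ($D{\left(M,n \right)} = \left(\left(n + 2 M\right) + M\right) + n = \left(n + 3 M\right) + n = 2 n + 3 M$)
$B{\left(O,L \right)} = L O$
$\frac{44157}{B{\left(25,g{\left(5 - 4 \right)} \right)}} + \frac{D{\left(72,38 \right)}}{10690} = \frac{44157}{- 7 \sqrt{5 - 4} \cdot 25} + \frac{2 \cdot 38 + 3 \cdot 72}{10690} = \frac{44157}{- 7 \sqrt{1} \cdot 25} + \left(76 + 216\right) \frac{1}{10690} = \frac{44157}{\left(-7\right) 1 \cdot 25} + 292 \cdot \frac{1}{10690} = \frac{44157}{\left(-7\right) 25} + \frac{146}{5345} = \frac{44157}{-175} + \frac{146}{5345} = 44157 \left(- \frac{1}{175}\right) + \frac{146}{5345} = - \frac{44157}{175} + \frac{146}{5345} = - \frac{47198723}{187075}$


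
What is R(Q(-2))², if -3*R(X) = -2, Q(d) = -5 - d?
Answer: 4/9 ≈ 0.44444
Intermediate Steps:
R(X) = ⅔ (R(X) = -⅓*(-2) = ⅔)
R(Q(-2))² = (⅔)² = 4/9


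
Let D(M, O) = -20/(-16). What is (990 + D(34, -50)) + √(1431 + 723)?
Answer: 3965/4 + √2154 ≈ 1037.7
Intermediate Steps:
D(M, O) = 5/4 (D(M, O) = -20*(-1/16) = 5/4)
(990 + D(34, -50)) + √(1431 + 723) = (990 + 5/4) + √(1431 + 723) = 3965/4 + √2154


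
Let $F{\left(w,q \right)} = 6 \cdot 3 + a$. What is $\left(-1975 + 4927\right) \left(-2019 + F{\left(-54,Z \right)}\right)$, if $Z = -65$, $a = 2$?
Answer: $-5901048$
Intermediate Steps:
$F{\left(w,q \right)} = 20$ ($F{\left(w,q \right)} = 6 \cdot 3 + 2 = 18 + 2 = 20$)
$\left(-1975 + 4927\right) \left(-2019 + F{\left(-54,Z \right)}\right) = \left(-1975 + 4927\right) \left(-2019 + 20\right) = 2952 \left(-1999\right) = -5901048$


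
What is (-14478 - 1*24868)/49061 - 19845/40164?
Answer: -851302763/656828668 ≈ -1.2961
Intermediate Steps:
(-14478 - 1*24868)/49061 - 19845/40164 = (-14478 - 24868)*(1/49061) - 19845*1/40164 = -39346*1/49061 - 6615/13388 = -39346/49061 - 6615/13388 = -851302763/656828668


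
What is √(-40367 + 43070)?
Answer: √2703 ≈ 51.990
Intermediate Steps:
√(-40367 + 43070) = √2703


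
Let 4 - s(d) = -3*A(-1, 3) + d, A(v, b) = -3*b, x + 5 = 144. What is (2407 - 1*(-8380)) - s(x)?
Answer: 10949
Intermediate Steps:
x = 139 (x = -5 + 144 = 139)
s(d) = -23 - d (s(d) = 4 - (-(-9)*3 + d) = 4 - (-3*(-9) + d) = 4 - (27 + d) = 4 + (-27 - d) = -23 - d)
(2407 - 1*(-8380)) - s(x) = (2407 - 1*(-8380)) - (-23 - 1*139) = (2407 + 8380) - (-23 - 139) = 10787 - 1*(-162) = 10787 + 162 = 10949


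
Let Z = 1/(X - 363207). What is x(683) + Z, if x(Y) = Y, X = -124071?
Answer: 332810873/487278 ≈ 683.00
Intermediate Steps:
Z = -1/487278 (Z = 1/(-124071 - 363207) = 1/(-487278) = -1/487278 ≈ -2.0522e-6)
x(683) + Z = 683 - 1/487278 = 332810873/487278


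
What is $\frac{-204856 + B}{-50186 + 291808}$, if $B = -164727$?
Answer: $- \frac{369583}{241622} \approx -1.5296$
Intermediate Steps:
$\frac{-204856 + B}{-50186 + 291808} = \frac{-204856 - 164727}{-50186 + 291808} = - \frac{369583}{241622}$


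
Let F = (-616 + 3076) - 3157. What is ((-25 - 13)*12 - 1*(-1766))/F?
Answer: -1310/697 ≈ -1.8795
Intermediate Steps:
F = -697 (F = 2460 - 3157 = -697)
((-25 - 13)*12 - 1*(-1766))/F = ((-25 - 13)*12 - 1*(-1766))/(-697) = (-38*12 + 1766)*(-1/697) = (-456 + 1766)*(-1/697) = 1310*(-1/697) = -1310/697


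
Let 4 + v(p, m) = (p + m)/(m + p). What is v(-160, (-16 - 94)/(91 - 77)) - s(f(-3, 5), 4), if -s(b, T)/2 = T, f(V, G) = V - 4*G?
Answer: 5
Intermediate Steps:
s(b, T) = -2*T
v(p, m) = -3 (v(p, m) = -4 + (p + m)/(m + p) = -4 + (m + p)/(m + p) = -4 + 1 = -3)
v(-160, (-16 - 94)/(91 - 77)) - s(f(-3, 5), 4) = -3 - (-2)*4 = -3 - 1*(-8) = -3 + 8 = 5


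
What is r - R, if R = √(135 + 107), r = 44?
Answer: 44 - 11*√2 ≈ 28.444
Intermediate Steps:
R = 11*√2 (R = √242 = 11*√2 ≈ 15.556)
r - R = 44 - 11*√2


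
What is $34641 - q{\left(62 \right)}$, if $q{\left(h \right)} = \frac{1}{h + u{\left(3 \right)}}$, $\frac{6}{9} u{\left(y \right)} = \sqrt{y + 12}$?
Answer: $\frac{527963233}{15241} + \frac{6 \sqrt{15}}{15241} \approx 34641.0$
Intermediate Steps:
$u{\left(y \right)} = \frac{3 \sqrt{12 + y}}{2}$ ($u{\left(y \right)} = \frac{3 \sqrt{y + 12}}{2} = \frac{3 \sqrt{12 + y}}{2}$)
$q{\left(h \right)} = \frac{1}{h + \frac{3 \sqrt{15}}{2}}$ ($q{\left(h \right)} = \frac{1}{h + \frac{3 \sqrt{12 + 3}}{2}} = \frac{1}{h + \frac{3 \sqrt{15}}{2}}$)
$34641 - q{\left(62 \right)} = 34641 - \frac{2}{2 \cdot 62 + 3 \sqrt{15}} = 34641 - \frac{2}{124 + 3 \sqrt{15}}$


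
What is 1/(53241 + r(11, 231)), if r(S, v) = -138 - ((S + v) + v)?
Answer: 1/52630 ≈ 1.9001e-5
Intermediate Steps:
r(S, v) = -138 - S - 2*v (r(S, v) = -138 - (S + 2*v) = -138 + (-S - 2*v) = -138 - S - 2*v)
1/(53241 + r(11, 231)) = 1/(53241 + (-138 - 1*11 - 2*231)) = 1/(53241 + (-138 - 11 - 462)) = 1/(53241 - 611) = 1/52630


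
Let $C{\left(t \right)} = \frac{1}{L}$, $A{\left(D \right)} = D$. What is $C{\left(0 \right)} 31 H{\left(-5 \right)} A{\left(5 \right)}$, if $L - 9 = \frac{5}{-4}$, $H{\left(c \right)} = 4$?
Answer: $80$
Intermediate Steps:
$L = \frac{31}{4}$ ($L = 9 + \frac{5}{-4} = 9 + 5 \left(- \frac{1}{4}\right) = 9 - \frac{5}{4} = \frac{31}{4} \approx 7.75$)
$C{\left(t \right)} = \frac{4}{31}$ ($C{\left(t \right)} = \frac{1}{\frac{31}{4}} = \frac{4}{31}$)
$C{\left(0 \right)} 31 H{\left(-5 \right)} A{\left(5 \right)} = \frac{4}{31} \cdot 31 \cdot 4 \cdot 5 = 4 \cdot 20 = 80$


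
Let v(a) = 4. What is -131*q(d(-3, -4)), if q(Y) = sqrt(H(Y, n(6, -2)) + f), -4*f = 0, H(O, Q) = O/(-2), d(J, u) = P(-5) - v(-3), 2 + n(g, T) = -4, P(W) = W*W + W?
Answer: -262*I*sqrt(2) ≈ -370.52*I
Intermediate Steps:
P(W) = W + W**2 (P(W) = W**2 + W = W + W**2)
n(g, T) = -6 (n(g, T) = -2 - 4 = -6)
d(J, u) = 16 (d(J, u) = -5*(1 - 5) - 1*4 = -5*(-4) - 4 = 20 - 4 = 16)
H(O, Q) = -O/2 (H(O, Q) = O*(-1/2) = -O/2)
f = 0 (f = -1/4*0 = 0)
q(Y) = sqrt(2)*sqrt(-Y)/2 (q(Y) = sqrt(-Y/2 + 0) = sqrt(-Y/2) = sqrt(2)*sqrt(-Y)/2)
-131*q(d(-3, -4)) = -131*sqrt(2)*sqrt(-1*16)/2 = -131*sqrt(2)*sqrt(-16)/2 = -131*sqrt(2)*4*I/2 = -262*I*sqrt(2)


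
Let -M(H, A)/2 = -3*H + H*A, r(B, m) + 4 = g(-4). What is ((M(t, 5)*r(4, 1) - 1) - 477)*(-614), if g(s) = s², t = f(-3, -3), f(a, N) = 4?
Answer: 411380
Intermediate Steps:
t = 4
r(B, m) = 12 (r(B, m) = -4 + (-4)² = -4 + 16 = 12)
M(H, A) = 6*H - 2*A*H (M(H, A) = -2*(-3*H + H*A) = -2*(-3*H + A*H) = 6*H - 2*A*H)
((M(t, 5)*r(4, 1) - 1) - 477)*(-614) = (((2*4*(3 - 1*5))*12 - 1) - 477)*(-614) = (((2*4*(3 - 5))*12 - 1) - 477)*(-614) = (((2*4*(-2))*12 - 1) - 477)*(-614) = ((-16*12 - 1) - 477)*(-614) = ((-192 - 1) - 477)*(-614) = (-193 - 477)*(-614) = -670*(-614) = 411380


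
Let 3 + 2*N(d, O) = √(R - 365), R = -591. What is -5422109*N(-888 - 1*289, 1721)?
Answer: 16266327/2 - 5422109*I*√239 ≈ 8.1332e+6 - 8.3824e+7*I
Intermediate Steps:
N(d, O) = -3/2 + I*√239 (N(d, O) = -3/2 + √(-591 - 365)/2 = -3/2 + √(-956)/2 = -3/2 + (2*I*√239)/2 = -3/2 + I*√239)
-5422109*N(-888 - 1*289, 1721) = -(-16266327/2 + 5422109*I*√239) = -5422109*(-3/2 + I*√239) = 16266327/2 - 5422109*I*√239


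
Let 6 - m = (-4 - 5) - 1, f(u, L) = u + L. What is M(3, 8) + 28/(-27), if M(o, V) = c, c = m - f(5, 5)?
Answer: 134/27 ≈ 4.9630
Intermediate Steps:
f(u, L) = L + u
m = 16 (m = 6 - ((-4 - 5) - 1) = 6 - (-9 - 1) = 6 - 1*(-10) = 6 + 10 = 16)
c = 6 (c = 16 - (5 + 5) = 16 - 1*10 = 16 - 10 = 6)
M(o, V) = 6
M(3, 8) + 28/(-27) = 6 + 28/(-27) = 6 + 28*(-1/27) = 6 - 28/27 = 134/27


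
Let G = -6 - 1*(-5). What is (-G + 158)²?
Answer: 25281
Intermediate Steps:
G = -1 (G = -6 + 5 = -1)
(-G + 158)² = (-1*(-1) + 158)² = (1 + 158)² = 159² = 25281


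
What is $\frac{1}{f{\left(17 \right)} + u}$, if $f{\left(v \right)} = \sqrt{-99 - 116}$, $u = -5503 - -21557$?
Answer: $\frac{16054}{257731131} - \frac{i \sqrt{215}}{257731131} \approx 6.229 \cdot 10^{-5} - 5.6892 \cdot 10^{-8} i$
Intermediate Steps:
$u = 16054$ ($u = -5503 + 21557 = 16054$)
$f{\left(v \right)} = i \sqrt{215}$ ($f{\left(v \right)} = \sqrt{-215} = i \sqrt{215}$)
$\frac{1}{f{\left(17 \right)} + u} = \frac{1}{i \sqrt{215} + 16054} = \frac{1}{16054 + i \sqrt{215}}$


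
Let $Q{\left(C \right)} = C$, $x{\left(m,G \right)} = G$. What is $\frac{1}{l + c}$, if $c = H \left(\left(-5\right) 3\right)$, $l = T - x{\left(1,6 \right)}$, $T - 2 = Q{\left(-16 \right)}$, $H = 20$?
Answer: $- \frac{1}{320} \approx -0.003125$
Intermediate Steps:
$T = -14$ ($T = 2 - 16 = -14$)
$l = -20$ ($l = -14 - 6 = -20$)
$c = -300$ ($c = 20 \left(\left(-5\right) 3\right) = 20 \left(-15\right) = -300$)
$\frac{1}{l + c} = \frac{1}{-20 - 300} = \frac{1}{-320} = - \frac{1}{320}$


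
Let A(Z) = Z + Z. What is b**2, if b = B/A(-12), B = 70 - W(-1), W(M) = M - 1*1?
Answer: 9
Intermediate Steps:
W(M) = -1 + M (W(M) = M - 1 = -1 + M)
A(Z) = 2*Z
B = 72 (B = 70 - (-1 - 1) = 70 - 1*(-2) = 70 + 2 = 72)
b = -3 (b = 72/((2*(-12))) = 72/(-24) = 72*(-1/24) = -3)
b**2 = (-3)**2 = 9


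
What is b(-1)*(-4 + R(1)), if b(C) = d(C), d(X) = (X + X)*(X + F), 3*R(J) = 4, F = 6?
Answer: 80/3 ≈ 26.667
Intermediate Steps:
R(J) = 4/3 (R(J) = (⅓)*4 = 4/3)
d(X) = 2*X*(6 + X) (d(X) = (X + X)*(X + 6) = (2*X)*(6 + X) = 2*X*(6 + X))
b(C) = 2*C*(6 + C)
b(-1)*(-4 + R(1)) = (2*(-1)*(6 - 1))*(-4 + 4/3) = (2*(-1)*5)*(-8/3) = -10*(-8/3) = 80/3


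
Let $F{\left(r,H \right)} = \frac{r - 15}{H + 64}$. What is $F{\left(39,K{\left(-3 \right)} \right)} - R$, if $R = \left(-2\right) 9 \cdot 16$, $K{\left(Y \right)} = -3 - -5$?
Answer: $\frac{3172}{11} \approx 288.36$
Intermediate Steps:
$K{\left(Y \right)} = 2$ ($K{\left(Y \right)} = -3 + 5 = 2$)
$F{\left(r,H \right)} = \frac{-15 + r}{64 + H}$
$R = -288$ ($R = \left(-18\right) 16 = -288$)
$F{\left(39,K{\left(-3 \right)} \right)} - R = \frac{-15 + 39}{64 + 2} - -288 = \frac{1}{66} \cdot 24 + 288 = \frac{4}{11} + 288 = \frac{3172}{11}$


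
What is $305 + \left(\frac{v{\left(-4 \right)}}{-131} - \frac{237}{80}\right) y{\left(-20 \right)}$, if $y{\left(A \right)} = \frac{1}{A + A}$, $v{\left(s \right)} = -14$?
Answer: $\frac{127885927}{419200} \approx 305.07$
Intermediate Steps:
$y{\left(A \right)} = \frac{1}{2 A}$
$305 + \left(\frac{v{\left(-4 \right)}}{-131} - \frac{237}{80}\right) y{\left(-20 \right)} = 305 + \left(- \frac{14}{-131} - \frac{237}{80}\right) \frac{1}{2 \left(-20\right)} = 305 + \left(\left(-14\right) \left(- \frac{1}{131}\right) - \frac{237}{80}\right) \frac{1}{2} \left(- \frac{1}{20}\right) = 305 + \left(\frac{14}{131} - \frac{237}{80}\right) \left(- \frac{1}{40}\right) = 305 - - \frac{29927}{419200} = 305 + \frac{29927}{419200} = \frac{127885927}{419200}$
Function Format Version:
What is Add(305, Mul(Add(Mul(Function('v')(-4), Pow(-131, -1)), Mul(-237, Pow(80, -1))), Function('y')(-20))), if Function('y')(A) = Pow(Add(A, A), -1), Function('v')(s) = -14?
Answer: Rational(127885927, 419200) ≈ 305.07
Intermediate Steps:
Function('y')(A) = Mul(Rational(1, 2), Pow(A, -1)) (Function('y')(A) = Pow(Mul(2, A), -1) = Mul(Rational(1, 2), Pow(A, -1)))
Add(305, Mul(Add(Mul(Function('v')(-4), Pow(-131, -1)), Mul(-237, Pow(80, -1))), Function('y')(-20))) = Add(305, Mul(Add(Mul(-14, Pow(-131, -1)), Mul(-237, Pow(80, -1))), Mul(Rational(1, 2), Pow(-20, -1)))) = Add(305, Mul(Add(Mul(-14, Rational(-1, 131)), Mul(-237, Rational(1, 80))), Mul(Rational(1, 2), Rational(-1, 20)))) = Add(305, Mul(Add(Rational(14, 131), Rational(-237, 80)), Rational(-1, 40))) = Add(305, Mul(Rational(-29927, 10480), Rational(-1, 40))) = Add(305, Rational(29927, 419200)) = Rational(127885927, 419200)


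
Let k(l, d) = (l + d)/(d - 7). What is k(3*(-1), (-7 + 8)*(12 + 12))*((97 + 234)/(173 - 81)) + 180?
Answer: 288471/1564 ≈ 184.44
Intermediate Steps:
k(l, d) = (d + l)/(-7 + d)
k(3*(-1), (-7 + 8)*(12 + 12))*((97 + 234)/(173 - 81)) + 180 = (((-7 + 8)*(12 + 12) + 3*(-1))/(-7 + (-7 + 8)*(12 + 12)))*((97 + 234)/(173 - 81)) + 180 = ((1*24 - 3)/(-7 + 1*24))*(331/92) + 180 = ((24 - 3)/(-7 + 24))*(331*(1/92)) + 180 = (21/17)*(331/92) + 180 = 6951/1564 + 180 = 288471/1564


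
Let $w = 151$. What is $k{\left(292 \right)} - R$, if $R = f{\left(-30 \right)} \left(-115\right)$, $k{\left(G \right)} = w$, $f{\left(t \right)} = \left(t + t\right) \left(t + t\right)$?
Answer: $414151$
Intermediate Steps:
$f{\left(t \right)} = 4 t^{2}$ ($f{\left(t \right)} = 2 t 2 t = 4 t^{2}$)
$k{\left(G \right)} = 151$
$R = -414000$ ($R = 4 \left(-30\right)^{2} \left(-115\right) = 4 \cdot 900 \left(-115\right) = 3600 \left(-115\right) = -414000$)
$k{\left(292 \right)} - R = 151 - -414000 = 151 + 414000 = 414151$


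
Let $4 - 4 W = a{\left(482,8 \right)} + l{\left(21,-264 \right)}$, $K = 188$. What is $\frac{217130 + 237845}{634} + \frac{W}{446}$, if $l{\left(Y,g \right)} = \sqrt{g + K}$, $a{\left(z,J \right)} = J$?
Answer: $\frac{50729554}{70691} - \frac{i \sqrt{19}}{892} \approx 717.62 - 0.0048867 i$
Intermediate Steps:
$l{\left(Y,g \right)} = \sqrt{188 + g}$ ($l{\left(Y,g \right)} = \sqrt{g + 188} = \sqrt{188 + g}$)
$W = -1 - \frac{i \sqrt{19}}{2}$ ($W = 1 - \frac{8 + \sqrt{188 - 264}}{4} = 1 - \frac{8 + \sqrt{-76}}{4} = 1 - \frac{8 + 2 i \sqrt{19}}{4} = 1 - \left(2 + \frac{i \sqrt{19}}{2}\right) = -1 - \frac{i \sqrt{19}}{2} \approx -1.0 - 2.1795 i$)
$\frac{217130 + 237845}{634} + \frac{W}{446} = \frac{217130 + 237845}{634} + \frac{-1 - \frac{i \sqrt{19}}{2}}{446} = 454975 \cdot \frac{1}{634} + \left(-1 - \frac{i \sqrt{19}}{2}\right) \frac{1}{446} = \frac{454975}{634} - \left(\frac{1}{446} + \frac{i \sqrt{19}}{892}\right) = \frac{50729554}{70691} - \frac{i \sqrt{19}}{892}$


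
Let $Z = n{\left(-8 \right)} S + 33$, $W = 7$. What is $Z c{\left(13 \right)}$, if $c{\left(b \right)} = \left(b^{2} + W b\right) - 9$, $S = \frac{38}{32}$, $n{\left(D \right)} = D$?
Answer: $\frac{11797}{2} \approx 5898.5$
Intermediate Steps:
$S = \frac{19}{16}$ ($S = 38 \cdot \frac{1}{32} = \frac{19}{16} \approx 1.1875$)
$c{\left(b \right)} = -9 + b^{2} + 7 b$ ($c{\left(b \right)} = \left(b^{2} + 7 b\right) - 9 = -9 + b^{2} + 7 b$)
$Z = \frac{47}{2}$ ($Z = \left(-8\right) \frac{19}{16} + 33 = - \frac{19}{2} + 33 = \frac{47}{2} \approx 23.5$)
$Z c{\left(13 \right)} = \frac{47 \left(-9 + 13^{2} + 7 \cdot 13\right)}{2} = \frac{47 \left(-9 + 169 + 91\right)}{2} = \frac{47}{2} \cdot 251 = \frac{11797}{2}$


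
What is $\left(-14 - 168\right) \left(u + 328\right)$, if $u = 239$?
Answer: $-103194$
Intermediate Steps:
$\left(-14 - 168\right) \left(u + 328\right) = \left(-14 - 168\right) \left(239 + 328\right) = \left(-182\right) 567 = -103194$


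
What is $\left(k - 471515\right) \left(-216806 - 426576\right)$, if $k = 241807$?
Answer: $147789992456$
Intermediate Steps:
$\left(k - 471515\right) \left(-216806 - 426576\right) = \left(241807 - 471515\right) \left(-216806 - 426576\right) = \left(-229708\right) \left(-643382\right) = 147789992456$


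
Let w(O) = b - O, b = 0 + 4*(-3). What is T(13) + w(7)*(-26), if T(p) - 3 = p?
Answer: 510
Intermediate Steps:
b = -12 (b = 0 - 12 = -12)
T(p) = 3 + p
w(O) = -12 - O
T(13) + w(7)*(-26) = (3 + 13) + (-12 - 1*7)*(-26) = 16 + (-12 - 7)*(-26) = 16 - 19*(-26) = 16 + 494 = 510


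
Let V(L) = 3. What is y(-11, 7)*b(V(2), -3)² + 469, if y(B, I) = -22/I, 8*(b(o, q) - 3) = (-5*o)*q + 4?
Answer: 46437/224 ≈ 207.31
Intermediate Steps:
b(o, q) = 7/2 - 5*o*q/8 (b(o, q) = 3 + ((-5*o)*q + 4)/8 = 3 + (-5*o*q + 4)/8 = 3 + (4 - 5*o*q)/8 = 3 + (½ - 5*o*q/8) = 7/2 - 5*o*q/8)
y(-11, 7)*b(V(2), -3)² + 469 = (-22/7)*(7/2 - 5/8*3*(-3))² + 469 = (-22*⅐)*(7/2 + 45/8)² + 469 = -22*(73/8)²/7 + 469 = -22/7*5329/64 + 469 = -58619/224 + 469 = 46437/224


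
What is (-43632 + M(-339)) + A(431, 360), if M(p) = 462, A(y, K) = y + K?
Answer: -42379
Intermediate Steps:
A(y, K) = K + y
(-43632 + M(-339)) + A(431, 360) = (-43632 + 462) + (360 + 431) = -43170 + 791 = -42379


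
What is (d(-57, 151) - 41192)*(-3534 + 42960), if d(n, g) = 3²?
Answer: -1623680958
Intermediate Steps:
d(n, g) = 9
(d(-57, 151) - 41192)*(-3534 + 42960) = (9 - 41192)*(-3534 + 42960) = -41183*39426 = -1623680958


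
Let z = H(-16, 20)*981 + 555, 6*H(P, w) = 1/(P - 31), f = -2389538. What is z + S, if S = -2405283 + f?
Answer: -450661331/94 ≈ -4.7943e+6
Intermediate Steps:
H(P, w) = 1/(6*(-31 + P)) (H(P, w) = 1/(6*(P - 31)) = 1/(6*(-31 + P)))
z = 51843/94 (z = (1/(6*(-31 - 16)))*981 + 555 = ((1/6)/(-47))*981 + 555 = ((1/6)*(-1/47))*981 + 555 = -1/282*981 + 555 = -327/94 + 555 = 51843/94 ≈ 551.52)
S = -4794821 (S = -2405283 - 2389538 = -4794821)
z + S = 51843/94 - 4794821 = -450661331/94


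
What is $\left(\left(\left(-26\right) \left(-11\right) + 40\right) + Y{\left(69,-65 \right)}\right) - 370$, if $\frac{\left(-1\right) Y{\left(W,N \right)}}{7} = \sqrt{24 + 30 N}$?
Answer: $-44 - 21 i \sqrt{214} \approx -44.0 - 307.2 i$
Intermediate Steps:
$Y{\left(W,N \right)} = - 7 \sqrt{24 + 30 N}$
$\left(\left(\left(-26\right) \left(-11\right) + 40\right) + Y{\left(69,-65 \right)}\right) - 370 = \left(\left(\left(-26\right) \left(-11\right) + 40\right) - 7 \sqrt{24 + 30 \left(-65\right)}\right) - 370 = \left(\left(286 + 40\right) - 7 \sqrt{24 - 1950}\right) - 370 = \left(326 - 7 \sqrt{-1926}\right) - 370 = \left(326 - 7 \cdot 3 i \sqrt{214}\right) - 370 = \left(326 - 21 i \sqrt{214}\right) - 370 = -44 - 21 i \sqrt{214}$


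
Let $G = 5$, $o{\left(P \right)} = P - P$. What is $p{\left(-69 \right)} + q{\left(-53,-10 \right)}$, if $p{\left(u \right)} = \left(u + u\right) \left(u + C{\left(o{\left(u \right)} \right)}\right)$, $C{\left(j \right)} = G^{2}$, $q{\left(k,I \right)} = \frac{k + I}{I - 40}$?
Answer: $\frac{303663}{50} \approx 6073.3$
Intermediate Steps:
$o{\left(P \right)} = 0$
$q{\left(k,I \right)} = \frac{I + k}{-40 + I}$
$C{\left(j \right)} = 25$ ($C{\left(j \right)} = 5^{2} = 25$)
$p{\left(u \right)} = 2 u \left(25 + u\right)$ ($p{\left(u \right)} = \left(u + u\right) \left(u + 25\right) = 2 u \left(25 + u\right)$)
$p{\left(-69 \right)} + q{\left(-53,-10 \right)} = 2 \left(-69\right) \left(25 - 69\right) + \frac{-10 - 53}{-40 - 10} = 2 \left(-69\right) \left(-44\right) + \frac{1}{-50} \left(-63\right) = 6072 - - \frac{63}{50} = 6072 + \frac{63}{50} = \frac{303663}{50}$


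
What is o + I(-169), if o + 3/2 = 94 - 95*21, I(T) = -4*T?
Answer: -2453/2 ≈ -1226.5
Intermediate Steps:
o = -3805/2 (o = -3/2 + (94 - 95*21) = -3/2 + (94 - 1995) = -3/2 - 1901 = -3805/2 ≈ -1902.5)
o + I(-169) = -3805/2 - 4*(-169) = -3805/2 + 676 = -2453/2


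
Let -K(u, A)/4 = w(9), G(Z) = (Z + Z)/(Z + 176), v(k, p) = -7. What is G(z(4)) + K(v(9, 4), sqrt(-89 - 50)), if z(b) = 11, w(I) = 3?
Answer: -202/17 ≈ -11.882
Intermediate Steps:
G(Z) = 2*Z/(176 + Z) (G(Z) = (2*Z)/(176 + Z) = 2*Z/(176 + Z))
K(u, A) = -12 (K(u, A) = -4*3 = -12)
G(z(4)) + K(v(9, 4), sqrt(-89 - 50)) = 2*11/(176 + 11) - 12 = 2*11/187 - 12 = 2*11*(1/187) - 12 = 2/17 - 12 = -202/17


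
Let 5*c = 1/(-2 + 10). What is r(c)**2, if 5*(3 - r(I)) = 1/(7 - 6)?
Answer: 196/25 ≈ 7.8400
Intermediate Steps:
c = 1/40 (c = 1/(5*(-2 + 10)) = (1/5)/8 = (1/5)*(1/8) = 1/40 ≈ 0.025000)
r(I) = 14/5 (r(I) = 3 - 1/(5*(7 - 6)) = 3 - 1/5/1 = 3 - 1/5*1 = 3 - 1/5 = 14/5)
r(c)**2 = (14/5)**2 = 196/25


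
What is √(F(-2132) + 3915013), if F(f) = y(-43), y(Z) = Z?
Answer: √3914970 ≈ 1978.6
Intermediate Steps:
F(f) = -43
√(F(-2132) + 3915013) = √(-43 + 3915013) = √3914970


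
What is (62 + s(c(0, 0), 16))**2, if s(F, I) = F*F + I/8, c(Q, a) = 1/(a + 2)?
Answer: 66049/16 ≈ 4128.1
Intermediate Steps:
c(Q, a) = 1/(2 + a)
s(F, I) = F**2 + I/8 (s(F, I) = F**2 + I*(1/8) = F**2 + I/8)
(62 + s(c(0, 0), 16))**2 = (62 + ((1/(2 + 0))**2 + (1/8)*16))**2 = (62 + ((1/2)**2 + 2))**2 = (62 + (1/4 + 2))**2 = (62 + 9/4)**2 = (257/4)**2 = 66049/16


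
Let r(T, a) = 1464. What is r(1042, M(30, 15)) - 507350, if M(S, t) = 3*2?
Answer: -505886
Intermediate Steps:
M(S, t) = 6
r(1042, M(30, 15)) - 507350 = 1464 - 507350 = -505886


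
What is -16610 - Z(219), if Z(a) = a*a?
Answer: -64571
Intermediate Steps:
Z(a) = a²
-16610 - Z(219) = -16610 - 1*219² = -16610 - 1*47961 = -16610 - 47961 = -64571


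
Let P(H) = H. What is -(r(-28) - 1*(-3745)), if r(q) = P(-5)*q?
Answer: -3885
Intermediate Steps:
r(q) = -5*q
-(r(-28) - 1*(-3745)) = -(-5*(-28) - 1*(-3745)) = -(140 + 3745) = -1*3885 = -3885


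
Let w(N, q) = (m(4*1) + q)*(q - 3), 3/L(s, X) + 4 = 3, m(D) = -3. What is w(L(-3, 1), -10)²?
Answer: 28561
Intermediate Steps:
L(s, X) = -3 (L(s, X) = 3/(-4 + 3) = 3/(-1) = 3*(-1) = -3)
w(N, q) = (-3 + q)² (w(N, q) = (-3 + q)*(q - 3) = (-3 + q)*(-3 + q) = (-3 + q)²)
w(L(-3, 1), -10)² = (9 + (-10)² - 6*(-10))² = (9 + 100 + 60)² = 169² = 28561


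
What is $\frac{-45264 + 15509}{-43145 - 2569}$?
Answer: $\frac{29755}{45714} \approx 0.65089$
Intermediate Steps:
$\frac{-45264 + 15509}{-43145 - 2569} = - \frac{29755}{-45714} = \left(-29755\right) \left(- \frac{1}{45714}\right) = \frac{29755}{45714}$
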